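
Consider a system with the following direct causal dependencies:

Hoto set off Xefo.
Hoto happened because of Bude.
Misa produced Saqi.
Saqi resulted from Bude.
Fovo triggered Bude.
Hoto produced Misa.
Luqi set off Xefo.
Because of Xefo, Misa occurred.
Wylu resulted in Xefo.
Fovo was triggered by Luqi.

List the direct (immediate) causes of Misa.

Upstream contributors include Luqi, Fovo, Bude, Wylu, but only Hoto, Xefo feed directly into Misa.

Hoto, Xefo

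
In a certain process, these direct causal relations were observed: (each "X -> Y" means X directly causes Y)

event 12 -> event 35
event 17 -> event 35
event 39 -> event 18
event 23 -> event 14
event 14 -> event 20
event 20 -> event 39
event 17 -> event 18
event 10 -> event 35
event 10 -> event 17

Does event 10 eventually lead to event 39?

No

Event 10 leads to event 17, event 35, event 18; event 39 is not among them.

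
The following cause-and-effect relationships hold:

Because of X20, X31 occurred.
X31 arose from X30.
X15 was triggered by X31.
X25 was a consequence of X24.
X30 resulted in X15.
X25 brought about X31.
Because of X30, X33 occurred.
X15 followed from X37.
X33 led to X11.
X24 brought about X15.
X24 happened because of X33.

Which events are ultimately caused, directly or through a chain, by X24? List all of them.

Direct effects: X25, X15.
2 steps out: X31.
Not reachable from it: X30, X33, X37, X20, X11.

X15, X25, X31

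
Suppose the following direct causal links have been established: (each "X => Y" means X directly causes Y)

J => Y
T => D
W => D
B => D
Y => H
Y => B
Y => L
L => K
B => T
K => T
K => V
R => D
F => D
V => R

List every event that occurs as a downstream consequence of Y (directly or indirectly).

Direct effects: L, H, B.
2 steps out: K, T, D.
3 steps out: V.
4 steps out: R.
Not reachable from it: J, W, F.

B, D, H, K, L, R, T, V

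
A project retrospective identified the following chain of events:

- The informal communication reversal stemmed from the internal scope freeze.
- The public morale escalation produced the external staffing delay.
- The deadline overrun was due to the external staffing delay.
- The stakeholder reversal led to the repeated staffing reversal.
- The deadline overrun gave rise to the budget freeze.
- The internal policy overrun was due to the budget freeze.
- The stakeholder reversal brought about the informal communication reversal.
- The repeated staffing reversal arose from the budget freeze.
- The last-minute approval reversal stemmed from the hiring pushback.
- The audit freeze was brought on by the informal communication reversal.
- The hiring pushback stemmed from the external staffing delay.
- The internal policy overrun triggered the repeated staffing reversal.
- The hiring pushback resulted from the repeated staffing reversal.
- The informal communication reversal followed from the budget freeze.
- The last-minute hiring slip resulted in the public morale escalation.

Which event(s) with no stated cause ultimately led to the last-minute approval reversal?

Tracing upstream from the last-minute approval reversal: the last-minute approval reversal ← the hiring pushback ← the repeated staffing reversal ← the stakeholder reversal.
A separate upstream branch: the last-minute approval reversal ← the hiring pushback ← the external staffing delay ← the public morale escalation ← the last-minute hiring slip.
Each of those chain origins has no stated cause.

the last-minute hiring slip, the stakeholder reversal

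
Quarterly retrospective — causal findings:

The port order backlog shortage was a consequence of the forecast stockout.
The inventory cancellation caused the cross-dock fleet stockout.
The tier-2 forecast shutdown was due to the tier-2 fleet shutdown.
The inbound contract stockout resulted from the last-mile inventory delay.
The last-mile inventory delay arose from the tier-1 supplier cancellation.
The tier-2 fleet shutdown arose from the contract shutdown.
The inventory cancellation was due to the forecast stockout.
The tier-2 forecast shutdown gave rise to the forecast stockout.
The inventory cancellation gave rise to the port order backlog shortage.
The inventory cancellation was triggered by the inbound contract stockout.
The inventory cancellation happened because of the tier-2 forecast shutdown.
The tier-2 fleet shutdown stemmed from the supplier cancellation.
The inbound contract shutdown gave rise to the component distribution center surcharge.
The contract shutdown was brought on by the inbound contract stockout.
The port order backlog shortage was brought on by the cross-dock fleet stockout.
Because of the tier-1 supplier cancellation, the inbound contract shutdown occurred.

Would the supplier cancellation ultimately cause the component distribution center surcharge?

No

The supplier cancellation leads to the tier-2 fleet shutdown, the tier-2 forecast shutdown, the forecast stockout, the inventory cancellation, the cross-dock fleet stockout, the port order backlog shortage; the component distribution center surcharge is not among them.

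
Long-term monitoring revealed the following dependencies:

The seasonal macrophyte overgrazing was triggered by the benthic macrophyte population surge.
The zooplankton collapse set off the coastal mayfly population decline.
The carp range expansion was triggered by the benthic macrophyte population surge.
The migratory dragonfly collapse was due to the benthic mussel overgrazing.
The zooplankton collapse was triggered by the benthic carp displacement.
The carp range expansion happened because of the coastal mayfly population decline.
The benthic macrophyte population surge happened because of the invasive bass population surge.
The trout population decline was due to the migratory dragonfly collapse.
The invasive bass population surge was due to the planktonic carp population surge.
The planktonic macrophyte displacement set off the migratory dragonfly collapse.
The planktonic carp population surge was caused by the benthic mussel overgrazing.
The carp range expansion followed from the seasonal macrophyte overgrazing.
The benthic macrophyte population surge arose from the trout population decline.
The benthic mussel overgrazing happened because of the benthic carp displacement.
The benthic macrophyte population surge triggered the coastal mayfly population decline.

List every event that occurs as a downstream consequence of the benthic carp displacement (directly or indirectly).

the benthic macrophyte population surge, the benthic mussel overgrazing, the carp range expansion, the coastal mayfly population decline, the invasive bass population surge, the migratory dragonfly collapse, the planktonic carp population surge, the seasonal macrophyte overgrazing, the trout population decline, the zooplankton collapse

Direct effects: the benthic mussel overgrazing, the zooplankton collapse.
2 steps out: the planktonic carp population surge, the migratory dragonfly collapse, the coastal mayfly population decline.
3 steps out: the invasive bass population surge, the trout population decline, the carp range expansion.
4 steps out: the benthic macrophyte population surge.
5 steps out: the seasonal macrophyte overgrazing.
Not reachable from it: the planktonic macrophyte displacement.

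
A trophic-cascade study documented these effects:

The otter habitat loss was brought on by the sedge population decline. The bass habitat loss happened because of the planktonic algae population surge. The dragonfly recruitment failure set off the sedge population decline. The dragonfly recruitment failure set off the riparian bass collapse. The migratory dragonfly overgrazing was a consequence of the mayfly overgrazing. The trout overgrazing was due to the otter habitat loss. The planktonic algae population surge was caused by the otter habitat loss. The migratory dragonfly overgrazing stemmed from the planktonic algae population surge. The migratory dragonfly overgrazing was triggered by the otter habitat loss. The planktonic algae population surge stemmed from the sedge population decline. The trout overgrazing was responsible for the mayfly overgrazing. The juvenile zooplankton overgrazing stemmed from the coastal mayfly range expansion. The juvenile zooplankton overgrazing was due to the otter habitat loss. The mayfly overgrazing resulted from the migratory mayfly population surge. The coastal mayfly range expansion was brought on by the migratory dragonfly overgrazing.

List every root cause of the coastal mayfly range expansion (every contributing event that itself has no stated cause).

Tracing upstream from the coastal mayfly range expansion: the coastal mayfly range expansion ← the migratory dragonfly overgrazing ← the otter habitat loss ← the sedge population decline ← the dragonfly recruitment failure.
A separate upstream branch: the coastal mayfly range expansion ← the migratory dragonfly overgrazing ← the mayfly overgrazing ← the migratory mayfly population surge.
Each of those chain origins has no stated cause.

the dragonfly recruitment failure, the migratory mayfly population surge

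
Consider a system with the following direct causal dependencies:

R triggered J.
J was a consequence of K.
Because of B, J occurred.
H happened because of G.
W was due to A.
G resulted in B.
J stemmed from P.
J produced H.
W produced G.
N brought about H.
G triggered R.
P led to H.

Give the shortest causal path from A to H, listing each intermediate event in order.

A → W → G → H

A → W
W → G
G → H
Length: 3 steps.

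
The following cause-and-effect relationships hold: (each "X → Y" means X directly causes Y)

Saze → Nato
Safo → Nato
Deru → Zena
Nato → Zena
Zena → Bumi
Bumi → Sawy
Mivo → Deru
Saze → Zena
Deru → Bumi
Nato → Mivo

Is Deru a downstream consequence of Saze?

There is a causal chain: Saze → Nato → Mivo → Deru.

Yes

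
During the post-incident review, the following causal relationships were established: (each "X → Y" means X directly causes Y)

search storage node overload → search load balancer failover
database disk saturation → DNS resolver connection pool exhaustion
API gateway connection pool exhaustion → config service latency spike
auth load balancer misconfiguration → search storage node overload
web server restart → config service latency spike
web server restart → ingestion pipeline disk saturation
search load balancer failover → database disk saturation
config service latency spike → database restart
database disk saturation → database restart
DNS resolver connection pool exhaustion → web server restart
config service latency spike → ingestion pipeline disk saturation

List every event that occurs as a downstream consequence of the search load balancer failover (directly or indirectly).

the DNS resolver connection pool exhaustion, the config service latency spike, the database disk saturation, the database restart, the ingestion pipeline disk saturation, the web server restart

Direct effects: the database disk saturation.
2 steps out: the DNS resolver connection pool exhaustion, the database restart.
3 steps out: the web server restart.
4 steps out: the config service latency spike, the ingestion pipeline disk saturation.
Not reachable from it: the auth load balancer misconfiguration, the search storage node overload, the API gateway connection pool exhaustion.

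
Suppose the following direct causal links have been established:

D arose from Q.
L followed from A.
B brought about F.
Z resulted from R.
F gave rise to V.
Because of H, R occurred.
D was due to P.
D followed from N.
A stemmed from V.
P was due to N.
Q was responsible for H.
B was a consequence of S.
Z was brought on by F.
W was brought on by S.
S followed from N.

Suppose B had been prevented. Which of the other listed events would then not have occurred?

Downstream of B: F, Z, V, A, L.
Of those, still caused via another path: Z.
The remainder have no surviving cause.

A, F, L, V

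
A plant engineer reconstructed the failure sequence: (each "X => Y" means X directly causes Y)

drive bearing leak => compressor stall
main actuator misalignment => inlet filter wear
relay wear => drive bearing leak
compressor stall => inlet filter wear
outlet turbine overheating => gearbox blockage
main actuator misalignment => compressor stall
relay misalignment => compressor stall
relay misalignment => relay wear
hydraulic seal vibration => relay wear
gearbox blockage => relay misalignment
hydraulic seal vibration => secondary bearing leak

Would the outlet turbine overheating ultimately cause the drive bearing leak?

There is a causal chain: the outlet turbine overheating → the gearbox blockage → the relay misalignment → the relay wear → the drive bearing leak.

Yes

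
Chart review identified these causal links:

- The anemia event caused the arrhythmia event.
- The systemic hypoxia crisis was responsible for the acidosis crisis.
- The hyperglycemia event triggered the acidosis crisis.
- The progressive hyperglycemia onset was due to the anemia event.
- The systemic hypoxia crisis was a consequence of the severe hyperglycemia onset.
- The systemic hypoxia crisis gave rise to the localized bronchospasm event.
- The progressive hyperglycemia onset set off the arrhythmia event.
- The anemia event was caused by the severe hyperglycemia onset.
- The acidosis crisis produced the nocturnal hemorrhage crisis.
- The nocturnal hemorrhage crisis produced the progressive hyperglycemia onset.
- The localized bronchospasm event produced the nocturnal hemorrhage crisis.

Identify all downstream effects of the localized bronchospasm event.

the arrhythmia event, the nocturnal hemorrhage crisis, the progressive hyperglycemia onset

Direct effects: the nocturnal hemorrhage crisis.
2 steps out: the progressive hyperglycemia onset.
3 steps out: the arrhythmia event.
Not reachable from it: the severe hyperglycemia onset, the systemic hypoxia crisis, the acidosis crisis, the anemia event, the hyperglycemia event.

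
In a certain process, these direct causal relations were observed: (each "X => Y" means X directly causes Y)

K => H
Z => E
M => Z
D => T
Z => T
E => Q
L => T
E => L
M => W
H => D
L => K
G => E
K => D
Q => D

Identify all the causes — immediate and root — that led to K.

Immediate cause of K: L.
Further upstream: M, Z, E, G.

E, G, L, M, Z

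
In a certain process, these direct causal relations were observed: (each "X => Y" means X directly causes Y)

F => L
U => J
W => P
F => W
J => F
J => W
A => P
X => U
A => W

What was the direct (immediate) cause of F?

Upstream contributors include X, U, but only J feeds directly into F.

J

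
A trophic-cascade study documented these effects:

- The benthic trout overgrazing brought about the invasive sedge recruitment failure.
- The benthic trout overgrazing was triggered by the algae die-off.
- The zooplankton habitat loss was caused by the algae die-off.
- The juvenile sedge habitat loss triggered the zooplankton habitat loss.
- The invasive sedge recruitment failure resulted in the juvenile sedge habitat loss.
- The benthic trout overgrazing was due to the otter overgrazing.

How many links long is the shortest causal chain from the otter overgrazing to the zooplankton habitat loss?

Shortest chain: the otter overgrazing → the benthic trout overgrazing → the invasive sedge recruitment failure → the juvenile sedge habitat loss → the zooplankton habitat loss.

4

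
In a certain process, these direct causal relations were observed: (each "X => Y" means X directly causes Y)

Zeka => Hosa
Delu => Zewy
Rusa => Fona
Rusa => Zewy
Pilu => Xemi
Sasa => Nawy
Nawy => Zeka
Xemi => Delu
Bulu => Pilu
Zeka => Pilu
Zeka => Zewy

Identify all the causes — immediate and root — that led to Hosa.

Nawy, Sasa, Zeka

Immediate cause of Hosa: Zeka.
Further upstream: Sasa, Nawy.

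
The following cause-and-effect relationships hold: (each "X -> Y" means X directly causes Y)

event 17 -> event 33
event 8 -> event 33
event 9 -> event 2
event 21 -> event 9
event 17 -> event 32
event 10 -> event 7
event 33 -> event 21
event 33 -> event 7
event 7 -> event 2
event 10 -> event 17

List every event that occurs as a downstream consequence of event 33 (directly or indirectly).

Direct effects: event 21, event 7.
2 steps out: event 9, event 2.
Not reachable from it: event 10, event 17, event 32, event 8.

event 2, event 21, event 7, event 9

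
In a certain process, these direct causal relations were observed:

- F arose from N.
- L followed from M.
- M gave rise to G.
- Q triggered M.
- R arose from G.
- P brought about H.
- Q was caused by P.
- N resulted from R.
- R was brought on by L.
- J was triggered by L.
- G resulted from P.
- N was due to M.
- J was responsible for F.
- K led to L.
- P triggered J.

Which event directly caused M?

Q

Upstream contributors include P, but only Q feeds directly into M.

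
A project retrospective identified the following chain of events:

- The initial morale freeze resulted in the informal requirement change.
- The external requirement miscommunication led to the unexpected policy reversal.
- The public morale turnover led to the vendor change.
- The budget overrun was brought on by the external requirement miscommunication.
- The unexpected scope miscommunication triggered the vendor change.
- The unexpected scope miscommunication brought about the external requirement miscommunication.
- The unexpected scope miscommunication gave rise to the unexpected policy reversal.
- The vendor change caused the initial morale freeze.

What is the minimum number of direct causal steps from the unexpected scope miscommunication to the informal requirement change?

Shortest chain: the unexpected scope miscommunication → the vendor change → the initial morale freeze → the informal requirement change.

3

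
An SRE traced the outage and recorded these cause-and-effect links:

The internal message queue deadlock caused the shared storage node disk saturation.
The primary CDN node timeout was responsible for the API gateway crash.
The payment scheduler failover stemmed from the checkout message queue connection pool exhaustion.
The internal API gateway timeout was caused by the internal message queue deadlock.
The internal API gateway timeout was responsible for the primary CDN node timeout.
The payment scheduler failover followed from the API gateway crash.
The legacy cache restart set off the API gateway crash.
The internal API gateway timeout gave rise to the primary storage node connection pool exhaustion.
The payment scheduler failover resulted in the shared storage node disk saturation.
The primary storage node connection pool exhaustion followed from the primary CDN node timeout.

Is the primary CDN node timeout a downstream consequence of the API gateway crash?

The API gateway crash leads to the payment scheduler failover, the shared storage node disk saturation; the primary CDN node timeout is not among them.

No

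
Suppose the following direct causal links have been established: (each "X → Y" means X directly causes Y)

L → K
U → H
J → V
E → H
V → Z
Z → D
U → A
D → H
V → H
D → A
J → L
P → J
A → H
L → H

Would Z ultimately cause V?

No

Z leads to D, A, H; V is not among them.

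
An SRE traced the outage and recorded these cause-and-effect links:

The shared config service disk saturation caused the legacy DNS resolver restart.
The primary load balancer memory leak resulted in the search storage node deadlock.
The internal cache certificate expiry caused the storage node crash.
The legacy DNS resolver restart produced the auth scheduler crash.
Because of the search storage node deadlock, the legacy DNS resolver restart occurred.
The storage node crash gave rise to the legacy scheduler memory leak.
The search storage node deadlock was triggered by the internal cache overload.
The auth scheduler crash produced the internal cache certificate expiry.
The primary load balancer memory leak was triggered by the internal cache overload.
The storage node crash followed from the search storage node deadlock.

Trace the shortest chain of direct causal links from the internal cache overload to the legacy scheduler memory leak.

the internal cache overload → the search storage node deadlock → the storage node crash → the legacy scheduler memory leak

the internal cache overload → the search storage node deadlock
the search storage node deadlock → the storage node crash
the storage node crash → the legacy scheduler memory leak
Length: 3 steps.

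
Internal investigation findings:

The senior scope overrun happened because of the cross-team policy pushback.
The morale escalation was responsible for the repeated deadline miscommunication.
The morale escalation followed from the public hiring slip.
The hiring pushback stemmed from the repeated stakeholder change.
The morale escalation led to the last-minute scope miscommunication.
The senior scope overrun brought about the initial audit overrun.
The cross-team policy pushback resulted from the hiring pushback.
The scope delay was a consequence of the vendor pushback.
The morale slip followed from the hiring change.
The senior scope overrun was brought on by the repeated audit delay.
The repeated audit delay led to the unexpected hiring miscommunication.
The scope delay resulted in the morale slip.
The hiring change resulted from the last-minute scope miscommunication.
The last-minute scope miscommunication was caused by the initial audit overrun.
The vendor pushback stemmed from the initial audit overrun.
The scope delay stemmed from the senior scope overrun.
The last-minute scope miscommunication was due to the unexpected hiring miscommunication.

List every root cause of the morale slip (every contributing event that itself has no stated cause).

the public hiring slip, the repeated audit delay, the repeated stakeholder change

Tracing upstream from the morale slip: the morale slip ← the hiring change ← the last-minute scope miscommunication ← the morale escalation ← the public hiring slip.
A separate upstream branch: the morale slip ← the scope delay ← the senior scope overrun ← the repeated audit delay.
A separate upstream branch: the morale slip ← the scope delay ← the senior scope overrun ← the cross-team policy pushback ← the hiring pushback ← the repeated stakeholder change.
Each of those chain origins has no stated cause.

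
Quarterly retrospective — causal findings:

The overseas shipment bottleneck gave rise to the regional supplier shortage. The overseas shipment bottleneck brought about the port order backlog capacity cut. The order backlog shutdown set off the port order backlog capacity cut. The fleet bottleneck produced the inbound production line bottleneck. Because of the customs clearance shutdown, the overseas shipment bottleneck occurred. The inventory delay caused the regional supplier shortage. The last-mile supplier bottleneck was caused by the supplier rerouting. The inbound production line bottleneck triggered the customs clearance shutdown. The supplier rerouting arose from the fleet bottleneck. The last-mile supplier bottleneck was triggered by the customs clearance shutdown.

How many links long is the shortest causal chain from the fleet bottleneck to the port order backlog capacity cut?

4

Shortest chain: the fleet bottleneck → the inbound production line bottleneck → the customs clearance shutdown → the overseas shipment bottleneck → the port order backlog capacity cut.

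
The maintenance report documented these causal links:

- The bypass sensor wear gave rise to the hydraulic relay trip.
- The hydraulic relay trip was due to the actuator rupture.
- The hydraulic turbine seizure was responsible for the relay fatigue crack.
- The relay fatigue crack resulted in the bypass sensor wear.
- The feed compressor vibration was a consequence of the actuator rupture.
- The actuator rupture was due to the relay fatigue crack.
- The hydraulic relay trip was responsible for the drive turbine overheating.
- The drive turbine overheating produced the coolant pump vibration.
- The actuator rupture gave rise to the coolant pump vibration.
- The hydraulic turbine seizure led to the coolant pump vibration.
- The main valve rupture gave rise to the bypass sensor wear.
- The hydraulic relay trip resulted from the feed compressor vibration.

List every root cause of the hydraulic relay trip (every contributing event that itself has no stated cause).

Tracing upstream from the hydraulic relay trip: the hydraulic relay trip ← the bypass sensor wear ← the relay fatigue crack ← the hydraulic turbine seizure.
A separate upstream branch: the hydraulic relay trip ← the bypass sensor wear ← the main valve rupture.
Each of those chain origins has no stated cause.

the hydraulic turbine seizure, the main valve rupture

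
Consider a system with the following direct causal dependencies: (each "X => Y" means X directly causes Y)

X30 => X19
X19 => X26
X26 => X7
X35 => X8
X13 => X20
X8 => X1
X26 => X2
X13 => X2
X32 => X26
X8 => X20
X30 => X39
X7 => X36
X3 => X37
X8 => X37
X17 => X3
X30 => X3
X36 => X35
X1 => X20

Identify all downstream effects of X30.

X1, X19, X2, X20, X26, X3, X35, X36, X37, X39, X7, X8

Direct effects: X39, X19, X3.
2 steps out: X26, X37.
3 steps out: X7, X2.
4 steps out: X36.
5 steps out: X35.
6 steps out: X8.
7 steps out: X1, X20.
Not reachable from it: X13, X32, X17.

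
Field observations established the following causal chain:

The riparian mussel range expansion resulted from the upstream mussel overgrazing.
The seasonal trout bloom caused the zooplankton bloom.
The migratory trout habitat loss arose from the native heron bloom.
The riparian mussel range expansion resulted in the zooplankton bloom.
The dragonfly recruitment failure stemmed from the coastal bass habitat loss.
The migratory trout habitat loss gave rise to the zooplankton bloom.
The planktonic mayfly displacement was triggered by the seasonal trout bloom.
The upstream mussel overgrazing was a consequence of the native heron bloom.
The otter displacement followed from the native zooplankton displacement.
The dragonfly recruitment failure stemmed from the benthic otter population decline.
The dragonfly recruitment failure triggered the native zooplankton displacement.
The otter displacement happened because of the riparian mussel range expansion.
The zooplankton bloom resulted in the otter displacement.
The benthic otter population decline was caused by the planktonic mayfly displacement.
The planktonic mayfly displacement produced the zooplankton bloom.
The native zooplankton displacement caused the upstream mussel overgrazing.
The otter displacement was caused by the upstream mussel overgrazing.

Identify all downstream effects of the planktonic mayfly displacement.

the benthic otter population decline, the dragonfly recruitment failure, the native zooplankton displacement, the otter displacement, the riparian mussel range expansion, the upstream mussel overgrazing, the zooplankton bloom

Direct effects: the benthic otter population decline, the zooplankton bloom.
2 steps out: the dragonfly recruitment failure, the otter displacement.
3 steps out: the native zooplankton displacement.
4 steps out: the upstream mussel overgrazing.
5 steps out: the riparian mussel range expansion.
Not reachable from it: the coastal bass habitat loss, the native heron bloom, the migratory trout habitat loss, the seasonal trout bloom.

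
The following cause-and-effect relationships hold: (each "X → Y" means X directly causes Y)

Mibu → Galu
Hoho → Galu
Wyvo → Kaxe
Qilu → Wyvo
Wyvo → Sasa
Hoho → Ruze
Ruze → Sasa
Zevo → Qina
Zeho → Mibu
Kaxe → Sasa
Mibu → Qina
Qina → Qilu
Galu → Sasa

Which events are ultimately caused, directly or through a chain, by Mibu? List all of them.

Galu, Kaxe, Qilu, Qina, Sasa, Wyvo

Direct effects: Qina, Galu.
2 steps out: Qilu, Sasa.
3 steps out: Wyvo.
4 steps out: Kaxe.
Not reachable from it: Hoho, Zeho, Zevo, Ruze.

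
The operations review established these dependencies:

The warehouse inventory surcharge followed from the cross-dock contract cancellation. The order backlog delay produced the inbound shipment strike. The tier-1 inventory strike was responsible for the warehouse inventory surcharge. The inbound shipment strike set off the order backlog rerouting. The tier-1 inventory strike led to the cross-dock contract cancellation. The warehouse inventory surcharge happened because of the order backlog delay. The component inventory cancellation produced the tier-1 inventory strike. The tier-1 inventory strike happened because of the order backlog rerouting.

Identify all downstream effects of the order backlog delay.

the cross-dock contract cancellation, the inbound shipment strike, the order backlog rerouting, the tier-1 inventory strike, the warehouse inventory surcharge

Direct effects: the inbound shipment strike, the warehouse inventory surcharge.
2 steps out: the order backlog rerouting.
3 steps out: the tier-1 inventory strike.
4 steps out: the cross-dock contract cancellation.
Not reachable from it: the component inventory cancellation.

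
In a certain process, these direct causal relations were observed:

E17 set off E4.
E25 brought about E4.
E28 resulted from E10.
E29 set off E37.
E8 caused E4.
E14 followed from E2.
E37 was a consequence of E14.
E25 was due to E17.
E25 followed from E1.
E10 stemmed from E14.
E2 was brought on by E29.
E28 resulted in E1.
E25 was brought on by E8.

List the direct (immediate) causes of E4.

Upstream contributors include E29, E2, E14, E10, E28, E1, but only E17, E25, E8 feed directly into E4.

E17, E25, E8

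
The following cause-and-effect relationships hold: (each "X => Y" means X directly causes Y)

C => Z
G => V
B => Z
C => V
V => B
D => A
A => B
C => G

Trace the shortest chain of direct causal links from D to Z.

D → A → B → Z

D → A
A → B
B → Z
Length: 3 steps.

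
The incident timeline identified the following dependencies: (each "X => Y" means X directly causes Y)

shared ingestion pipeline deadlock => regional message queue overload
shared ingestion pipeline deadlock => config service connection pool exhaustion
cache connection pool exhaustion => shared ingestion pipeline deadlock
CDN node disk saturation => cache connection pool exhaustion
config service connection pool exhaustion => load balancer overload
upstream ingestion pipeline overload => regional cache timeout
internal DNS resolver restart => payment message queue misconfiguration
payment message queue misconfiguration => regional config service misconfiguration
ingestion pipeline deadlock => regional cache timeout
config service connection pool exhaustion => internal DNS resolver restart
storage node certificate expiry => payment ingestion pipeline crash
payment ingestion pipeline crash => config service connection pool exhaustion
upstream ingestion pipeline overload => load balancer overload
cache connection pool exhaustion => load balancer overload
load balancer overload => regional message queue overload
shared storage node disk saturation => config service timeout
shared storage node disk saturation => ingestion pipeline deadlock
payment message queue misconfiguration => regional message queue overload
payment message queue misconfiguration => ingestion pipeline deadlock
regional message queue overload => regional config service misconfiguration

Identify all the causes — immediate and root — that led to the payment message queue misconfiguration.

Immediate cause of the payment message queue misconfiguration: the internal DNS resolver restart.
Further upstream: the CDN node disk saturation, the cache connection pool exhaustion, the storage node certificate expiry, the payment ingestion pipeline crash, the shared ingestion pipeline deadlock, the config service connection pool exhaustion.

the CDN node disk saturation, the cache connection pool exhaustion, the config service connection pool exhaustion, the internal DNS resolver restart, the payment ingestion pipeline crash, the shared ingestion pipeline deadlock, the storage node certificate expiry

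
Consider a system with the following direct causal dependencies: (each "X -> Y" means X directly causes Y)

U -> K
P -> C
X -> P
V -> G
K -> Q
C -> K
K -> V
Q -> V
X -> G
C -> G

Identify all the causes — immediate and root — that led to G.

Immediate causes of G: X, C, V.
Further upstream: P, K, Q, U.

C, K, P, Q, U, V, X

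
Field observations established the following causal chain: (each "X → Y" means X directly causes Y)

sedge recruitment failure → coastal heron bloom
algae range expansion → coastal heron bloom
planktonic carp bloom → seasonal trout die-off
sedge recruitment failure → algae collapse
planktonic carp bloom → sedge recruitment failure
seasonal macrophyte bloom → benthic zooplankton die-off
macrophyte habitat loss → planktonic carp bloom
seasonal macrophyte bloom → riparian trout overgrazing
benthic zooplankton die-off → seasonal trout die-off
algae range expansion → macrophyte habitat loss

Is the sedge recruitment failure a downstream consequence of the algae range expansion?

There is a causal chain: the algae range expansion → the macrophyte habitat loss → the planktonic carp bloom → the sedge recruitment failure.

Yes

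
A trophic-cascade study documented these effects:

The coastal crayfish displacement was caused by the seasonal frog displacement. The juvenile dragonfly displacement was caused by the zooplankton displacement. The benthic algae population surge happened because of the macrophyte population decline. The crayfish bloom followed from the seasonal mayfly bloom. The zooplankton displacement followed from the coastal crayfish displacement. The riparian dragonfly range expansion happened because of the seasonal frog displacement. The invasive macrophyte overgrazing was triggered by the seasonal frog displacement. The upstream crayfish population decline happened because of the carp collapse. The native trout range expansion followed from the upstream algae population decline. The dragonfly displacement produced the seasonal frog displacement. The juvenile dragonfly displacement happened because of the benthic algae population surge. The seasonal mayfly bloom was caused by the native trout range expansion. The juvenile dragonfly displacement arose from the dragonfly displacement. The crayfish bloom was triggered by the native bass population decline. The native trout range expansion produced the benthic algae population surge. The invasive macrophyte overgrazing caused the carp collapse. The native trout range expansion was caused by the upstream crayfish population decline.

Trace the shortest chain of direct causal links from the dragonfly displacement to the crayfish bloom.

the dragonfly displacement → the seasonal frog displacement
the seasonal frog displacement → the invasive macrophyte overgrazing
the invasive macrophyte overgrazing → the carp collapse
the carp collapse → the upstream crayfish population decline
the upstream crayfish population decline → the native trout range expansion
the native trout range expansion → the seasonal mayfly bloom
the seasonal mayfly bloom → the crayfish bloom
Length: 7 steps.

the dragonfly displacement → the seasonal frog displacement → the invasive macrophyte overgrazing → the carp collapse → the upstream crayfish population decline → the native trout range expansion → the seasonal mayfly bloom → the crayfish bloom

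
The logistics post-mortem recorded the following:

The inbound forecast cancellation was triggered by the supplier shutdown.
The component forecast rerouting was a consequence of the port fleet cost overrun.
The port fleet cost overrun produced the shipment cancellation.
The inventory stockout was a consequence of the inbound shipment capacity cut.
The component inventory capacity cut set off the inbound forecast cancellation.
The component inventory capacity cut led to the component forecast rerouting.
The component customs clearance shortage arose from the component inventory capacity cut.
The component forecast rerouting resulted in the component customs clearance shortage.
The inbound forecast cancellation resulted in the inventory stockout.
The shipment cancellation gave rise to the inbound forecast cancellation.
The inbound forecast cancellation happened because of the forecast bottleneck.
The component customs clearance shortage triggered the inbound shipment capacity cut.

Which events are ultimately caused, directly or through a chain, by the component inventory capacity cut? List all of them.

the component customs clearance shortage, the component forecast rerouting, the inbound forecast cancellation, the inbound shipment capacity cut, the inventory stockout

Direct effects: the component forecast rerouting, the component customs clearance shortage, the inbound forecast cancellation.
2 steps out: the inbound shipment capacity cut, the inventory stockout.
Not reachable from it: the supplier shutdown, the port fleet cost overrun, the forecast bottleneck, the shipment cancellation.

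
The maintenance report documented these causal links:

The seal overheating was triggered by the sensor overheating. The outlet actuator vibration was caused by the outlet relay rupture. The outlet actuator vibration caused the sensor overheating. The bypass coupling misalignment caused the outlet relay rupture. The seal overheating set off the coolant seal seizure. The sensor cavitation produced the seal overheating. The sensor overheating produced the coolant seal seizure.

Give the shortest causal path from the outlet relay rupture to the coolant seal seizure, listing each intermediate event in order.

the outlet relay rupture → the outlet actuator vibration
the outlet actuator vibration → the sensor overheating
the sensor overheating → the coolant seal seizure
Length: 3 steps.

the outlet relay rupture → the outlet actuator vibration → the sensor overheating → the coolant seal seizure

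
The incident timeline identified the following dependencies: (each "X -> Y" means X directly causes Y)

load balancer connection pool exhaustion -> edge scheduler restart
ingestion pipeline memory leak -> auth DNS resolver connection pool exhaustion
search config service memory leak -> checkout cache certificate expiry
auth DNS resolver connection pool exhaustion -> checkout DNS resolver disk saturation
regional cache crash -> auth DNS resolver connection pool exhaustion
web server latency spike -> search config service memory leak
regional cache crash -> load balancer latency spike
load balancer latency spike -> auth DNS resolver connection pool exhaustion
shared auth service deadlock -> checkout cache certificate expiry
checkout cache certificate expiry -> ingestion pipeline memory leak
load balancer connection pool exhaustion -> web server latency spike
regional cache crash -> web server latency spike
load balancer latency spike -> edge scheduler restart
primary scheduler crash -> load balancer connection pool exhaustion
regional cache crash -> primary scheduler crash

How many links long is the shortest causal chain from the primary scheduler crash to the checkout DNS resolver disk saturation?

Shortest chain: the primary scheduler crash → the load balancer connection pool exhaustion → the web server latency spike → the search config service memory leak → the checkout cache certificate expiry → the ingestion pipeline memory leak → the auth DNS resolver connection pool exhaustion → the checkout DNS resolver disk saturation.

7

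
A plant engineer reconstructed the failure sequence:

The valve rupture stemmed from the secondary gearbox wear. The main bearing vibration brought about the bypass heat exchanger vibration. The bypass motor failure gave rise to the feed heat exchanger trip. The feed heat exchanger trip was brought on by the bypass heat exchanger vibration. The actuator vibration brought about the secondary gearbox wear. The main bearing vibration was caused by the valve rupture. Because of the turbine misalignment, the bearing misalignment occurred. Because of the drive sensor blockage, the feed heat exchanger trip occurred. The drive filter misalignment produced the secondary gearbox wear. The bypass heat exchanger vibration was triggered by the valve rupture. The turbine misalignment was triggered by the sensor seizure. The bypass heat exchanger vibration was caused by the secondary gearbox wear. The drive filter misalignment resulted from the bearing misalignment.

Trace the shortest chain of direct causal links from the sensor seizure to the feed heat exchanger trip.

the sensor seizure → the turbine misalignment
the turbine misalignment → the bearing misalignment
the bearing misalignment → the drive filter misalignment
the drive filter misalignment → the secondary gearbox wear
the secondary gearbox wear → the bypass heat exchanger vibration
the bypass heat exchanger vibration → the feed heat exchanger trip
Length: 6 steps.

the sensor seizure → the turbine misalignment → the bearing misalignment → the drive filter misalignment → the secondary gearbox wear → the bypass heat exchanger vibration → the feed heat exchanger trip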